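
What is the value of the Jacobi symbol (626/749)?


Compute (626/749) via quadratic reciprocity:
  pull out 2: (2/749) = -1  (since 749 mod 8 = 5)
  reciprocity: (313/749) -> +(749/313)
  reduce: (123/313)
  reciprocity: (123/313) -> +(313/123)
  reduce: (67/123)
  reciprocity: (67/123) -> -(123/67)
  reduce: (56/67)
  pull out 2: (2/67) = -1  (since 67 mod 8 = 3)
  pull out 2: (2/67) = -1  (since 67 mod 8 = 3)
  pull out 2: (2/67) = -1  (since 67 mod 8 = 3)
  reciprocity: (7/67) -> -(67/7)
  reduce: (4/7)
  pull out 2: (2/7) = +1  (since 7 mod 8 = 7)
  pull out 2: (2/7) = +1  (since 7 mod 8 = 7)
  (1/7) = 1
Product of signs = 1

1


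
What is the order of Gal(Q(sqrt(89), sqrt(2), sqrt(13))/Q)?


The 3 square roots of distinct primes are multiplicatively independent over Q,
so [K:Q] = 2^3 and Gal(K/Q) is isomorphic to (Z/2Z)^3.
|Gal| = 2^3 = 8

8


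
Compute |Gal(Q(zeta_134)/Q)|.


|Gal(Q(zeta_134)/Q)| = phi(134)
= 66

66


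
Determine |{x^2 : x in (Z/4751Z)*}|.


For prime p, the number of non-zero quadratic residues is (p-1)/2.
= (4751-1)/2
= 2375

2375


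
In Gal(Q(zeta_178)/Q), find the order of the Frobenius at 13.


The Frobenius at p in Gal(Q(zeta_n)/Q) = (Z/nZ)* is the class of p, so its order is ord_178(13), the smallest k >= 1 with 13^k = 1 mod 178.
n = 178 = 2 * 89, phi(178) = 88; the order divides phi(n).
Divisors of 88: 1, 2, 4, 8, 11, 22, 44, 88
Repeated squaring mod 178: 13^1 = 13, 13^2 = 169, 13^4 = 81, 13^8 = 153, 13^16 = 91, 13^32 = 93, 13^64 = 105
Test divisors in increasing order:
  k=1: 13^1 = 13 mod 178
  k=2: 13^2 = 169 mod 178
  k=4: 13^4 = 81 mod 178
  k=8: 13^8 = 153 mod 178
  k=11: 13^11 = 153 * 169 * 13 = 77 mod 178
  k=22: 13^22 = 91 * 81 * 169 = 55 mod 178
  k=44: 13^44 = 93 * 153 * 81 = 177 mod 178
  k=88: 13^88 = 105 * 91 * 153 = 1 mod 178  <- first divisor giving 1
Order = 88

88


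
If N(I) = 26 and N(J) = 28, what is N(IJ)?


N(IJ) = N(I) * N(J)
= 26 * 28
= 728

728


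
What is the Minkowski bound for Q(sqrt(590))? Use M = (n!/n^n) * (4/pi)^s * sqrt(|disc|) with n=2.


d = 590, d mod 4 = 2, so disc(K) = 4d = 2360; |disc(K)| = 2360
Real quadratic field, so n = 2, s = r2 = 0, r1 = 2
M = (n!/n^n) * (4/pi)^s * sqrt(|disc(K)|) = (2!/2^2) * (4/pi)^0 * sqrt(2360)
= 0.5 * 1.000000 * 48.579831
= 24.2899

24.2899


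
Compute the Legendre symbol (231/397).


p = 397 is prime, so compute (231/397) with the reciprocity algorithm (Jacobi-symbol steps: pull out 2s via (2/n), flip via reciprocity, reduce):
  reciprocity: (231/397) -> +(397/231)
  reduce: (166/231)
  pull out 2: (2/231) = +1  (since 231 mod 8 = 7)
  reciprocity: (83/231) -> -(231/83)
  reduce: (65/83)
  reciprocity: (65/83) -> +(83/65)
  reduce: (18/65)
  pull out 2: (2/65) = +1  (since 65 mod 8 = 1)
  reciprocity: (9/65) -> +(65/9)
  reduce: (2/9)
  pull out 2: (2/9) = +1  (since 9 mod 8 = 1)
  (1/9) = 1
Product of signs = -1
(231/397) = -1

-1


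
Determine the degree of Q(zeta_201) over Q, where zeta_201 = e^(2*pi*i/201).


The degree equals Euler's totient phi(201).
201 = 3 * 67
phi(201) = 132

132


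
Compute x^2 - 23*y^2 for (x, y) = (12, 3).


x^2 - d*y^2
= 12^2 - 23*3^2
= 144 - 207
= -63

-63


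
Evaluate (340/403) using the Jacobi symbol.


Compute (340/403) via quadratic reciprocity:
  pull out 2: (2/403) = -1  (since 403 mod 8 = 3)
  pull out 2: (2/403) = -1  (since 403 mod 8 = 3)
  reciprocity: (85/403) -> +(403/85)
  reduce: (63/85)
  reciprocity: (63/85) -> +(85/63)
  reduce: (22/63)
  pull out 2: (2/63) = +1  (since 63 mod 8 = 7)
  reciprocity: (11/63) -> -(63/11)
  reduce: (8/11)
  pull out 2: (2/11) = -1  (since 11 mod 8 = 3)
  pull out 2: (2/11) = -1  (since 11 mod 8 = 3)
  pull out 2: (2/11) = -1  (since 11 mod 8 = 3)
  (1/11) = 1
Product of signs = 1

1


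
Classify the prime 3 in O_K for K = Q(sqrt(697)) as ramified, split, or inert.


K = Q(sqrt(697)). Since d mod 4 = 1, disc(K) = 697.
Check p | disc: 697 mod 3 = 1.
p does not divide disc. Compute Legendre symbol (d/p):
1^((3-1)/2) mod 3 = 1
(d/p) = 1, so p splits: (p) = P*P' with e=1, f=1, g=2.
Therefore p is split.

split


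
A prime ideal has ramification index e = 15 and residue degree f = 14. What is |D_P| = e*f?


|D_P| = e * f
= 15 * 14
= 210

210


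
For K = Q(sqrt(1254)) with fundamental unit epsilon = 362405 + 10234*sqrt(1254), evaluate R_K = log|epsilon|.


epsilon = 362405 + 10234*sqrt(1254)
= 724810.0000
R = ln(724810.0000)
= 13.4937

13.4937


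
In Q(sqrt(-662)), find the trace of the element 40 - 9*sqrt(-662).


Tr(a + b*sqrt(d)) = (a + b*sqrt(d)) + (a - b*sqrt(d)) = 2a
= 2 * (40)
= 80

80


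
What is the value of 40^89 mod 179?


p = 179 is prime and the exponent is (p-1)/2 = 89, so by Euler's criterion 40^89 = (40/179) = +1 or -1 mod 179.
Compute by square-and-multiply:
  89 = 64 + 16 + 8 + 1 (binary 1011001)
  Repeated squaring mod 179: 40^1 = 40, 40^2 = 168, 40^4 = 121, 40^8 = 142, 40^16 = 116, 40^32 = 31, 40^64 = 66
  40^89 = 40^64 * 40^16 * 40^8 * 40^1 = 66 * 116 * 142 * 40 mod 179
    66 * 116 = 7656 = 138 mod 179
    138 * 142 = 19596 = 85 mod 179
    85 * 40 = 3400 = 178 mod 179
  40^89 = 178 mod 179
Result 178 = p - 1 = -1 mod 179: 40 is a quadratic non-residue mod 179. As a residue in [0, p-1] the value is 178.
40^89 mod 179 = 178

178


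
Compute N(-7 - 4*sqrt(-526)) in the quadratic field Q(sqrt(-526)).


N(a + b*sqrt(d)) = a^2 - d*b^2
= (-7)^2 - (-526)*(-4)^2
= 49 + 8416
= 8465

8465


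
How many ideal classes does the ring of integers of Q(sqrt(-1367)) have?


K = Q(sqrt(-1367)). d mod 4 = 1, so D = disc(K) = d = -1367
h(K) equals the number of primitive reduced positive-definite forms (a, b, c) = a*x^2 + b*x*y + c*y^2 with b^2 - 4ac = D,
where reduced means |b| <= a <= c, with b >= 0 whenever |b| = a or a = c, and primitive means gcd(a, b, c) = 1.
Reduced forces 3a^2 <= |D| = 1367, so 1 <= a <= 21; b must have the parity of D, and c = (b^2 - D)/(4a) must be an integer >= a.
Enumerate a = 1..21, b in [-a, a]:
  a=1: (1, 1, 342)  [1]
  a=2: (2, -1, 171), (2, 1, 171)  [2]
  a=3: (3, -1, 114), (3, 1, 114)  [2]
  a=4: (4, -3, 86), (4, 3, 86)  [2]
  a=5: none
  a=6: (6, -5, 58), (6, -1, 57), (6, 1, 57), (6, 5, 58)  [4]
  a=7: none
  a=8: (8, -3, 43), (8, 3, 43)  [2]
  a=9: (9, -1, 38), (9, 1, 38)  [2]
  a=10..11: none
  a=12: (12, -11, 31), (12, -5, 29), (12, 5, 29), (12, 11, 31)  [4]
  a=13..15: none
  a=16: (16, -13, 24), (16, 13, 24)  [2]
  a=17: none
  a=18: (18, -17, 23), (18, -1, 19), (18, 1, 19), (18, 17, 23)  [4]
  a=19..21: none
Total reduced forms: 1 + 2 + 2 + 2 + 4 + 2 + 2 + 4 + 2 + 4 = 25
h = 25

25


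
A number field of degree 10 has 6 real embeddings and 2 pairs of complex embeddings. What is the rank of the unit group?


By Dirichlet's unit theorem:
rank = r1 + r2 - 1
= 6 + 2 - 1
= 7

7


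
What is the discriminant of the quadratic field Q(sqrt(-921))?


For K = Q(sqrt(d)) with d squarefree: disc(K) = d if d = 1 mod 4, and disc(K) = 4d if d = 2 or 3 mod 4.
Here d = -921, and d mod 4 = 3.
d = 3 mod 4, not 1 (O_K = Z[sqrt(d)]), so disc(K) = 4d = 4 * (-921) = -3684

-3684


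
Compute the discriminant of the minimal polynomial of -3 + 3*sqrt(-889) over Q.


The element -3 + 3*sqrt(-889) has minimal polynomial:
x^2 + 6*x + 8010
Discriminant = (6)^2 - 4*(8010)
= 36 - 32040
= -32004

-32004


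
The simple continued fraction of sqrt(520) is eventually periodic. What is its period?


Run the CF algorithm for sqrt(520).
a_0 = floor(sqrt(520)) = 22; set m_0=0, q_0=1.
Recurrence: m' = q*a - m,  q' = (d - m'^2)/q,  a' = floor((a_0 + m')/q').
  step 1: m=22, q=36, a=1
  step 2: m=14, q=9, a=4
  step 3: m=22, q=4, a=11
  step 4: m=22, q=9, a=4
  step 5: m=14, q=36, a=1
  step 6: m=22, q=1, a=44
a_6 = 2*a_0 = 44, so the period closes here.
sqrt(520) = [22; 1, 4, 11, 4, 1, 44]
Period length = 6

6


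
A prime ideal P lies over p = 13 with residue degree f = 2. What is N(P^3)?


N(P^a) = p^(a*f)
= 13^(3*2)
= 13^6
= 4826809

4826809


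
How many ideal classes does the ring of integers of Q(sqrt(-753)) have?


K = Q(sqrt(-753)). d mod 4 = 3, so D = disc(K) = 4d = -3012
h(K) equals the number of primitive reduced positive-definite forms (a, b, c) = a*x^2 + b*x*y + c*y^2 with b^2 - 4ac = D,
where reduced means |b| <= a <= c, with b >= 0 whenever |b| = a or a = c, and primitive means gcd(a, b, c) = 1.
Reduced forces 3a^2 <= |D| = 3012, so 1 <= a <= 31; b must have the parity of D, and c = (b^2 - D)/(4a) must be an integer >= a.
Enumerate a = 1..31, b in [-a, a]:
  a=1: (1, 0, 753)  [1]
  a=2: (2, 2, 377)  [1]
  a=3: (3, 0, 251)  [1]
  a=4..5: none
  a=6: (6, 6, 127)  [1]
  a=7..12: none
  a=13: (13, -2, 58), (13, 2, 58)  [2]
  a=14..18: none
  a=19: (19, -16, 43), (19, 16, 43)  [2]
  a=20..22: none
  a=23: (23, -22, 38), (23, 22, 38)  [2]
  a=24..25: none
  a=26: (26, -2, 29), (26, 2, 29)  [2]
  a=27..31: none
Total reduced forms: 1 + 1 + 1 + 1 + 2 + 2 + 2 + 2 = 12
h = 12

12


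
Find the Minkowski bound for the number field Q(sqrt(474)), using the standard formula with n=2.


d = 474, d mod 4 = 2, so disc(K) = 4d = 1896; |disc(K)| = 1896
Real quadratic field, so n = 2, s = r2 = 0, r1 = 2
M = (n!/n^n) * (4/pi)^s * sqrt(|disc(K)|) = (2!/2^2) * (4/pi)^0 * sqrt(1896)
= 0.5 * 1.000000 * 43.543082
= 21.7715

21.7715


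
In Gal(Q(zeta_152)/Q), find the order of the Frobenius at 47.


The Frobenius at p in Gal(Q(zeta_n)/Q) = (Z/nZ)* is the class of p, so its order is ord_152(47), the smallest k >= 1 with 47^k = 1 mod 152.
n = 152 = 2^3 * 19, phi(152) = 72; the order divides phi(n).
Divisors of 72: 1, 2, 3, 4, 6, 8, 9, 12, 18, 24, 36, 72
Repeated squaring mod 152: 47^1 = 47, 47^2 = 81, 47^4 = 25, 47^8 = 17, 47^16 = 137, 47^32 = 73, 47^64 = 9
Test divisors in increasing order:
  k=1: 47^1 = 47 mod 152
  k=2: 47^2 = 81 mod 152
  k=3: 47^3 = 81 * 47 = 7 mod 152
  k=4: 47^4 = 25 mod 152
  k=6: 47^6 = 25 * 81 = 49 mod 152
  k=8: 47^8 = 17 mod 152
  k=9: 47^9 = 17 * 47 = 39 mod 152
  k=12: 47^12 = 17 * 25 = 121 mod 152
  k=18: 47^18 = 137 * 81 = 1 mod 152  <- first divisor giving 1
Order = 18

18


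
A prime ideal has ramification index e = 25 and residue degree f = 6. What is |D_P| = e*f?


|D_P| = e * f
= 25 * 6
= 150

150


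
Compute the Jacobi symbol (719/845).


Compute (719/845) via quadratic reciprocity:
  reciprocity: (719/845) -> +(845/719)
  reduce: (126/719)
  pull out 2: (2/719) = +1  (since 719 mod 8 = 7)
  reciprocity: (63/719) -> -(719/63)
  reduce: (26/63)
  pull out 2: (2/63) = +1  (since 63 mod 8 = 7)
  reciprocity: (13/63) -> +(63/13)
  reduce: (11/13)
  reciprocity: (11/13) -> +(13/11)
  reduce: (2/11)
  pull out 2: (2/11) = -1  (since 11 mod 8 = 3)
  (1/11) = 1
Product of signs = 1

1


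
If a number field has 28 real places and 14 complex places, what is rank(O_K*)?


By Dirichlet's unit theorem:
rank = r1 + r2 - 1
= 28 + 14 - 1
= 41

41


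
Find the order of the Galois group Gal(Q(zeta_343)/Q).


|Gal(Q(zeta_343)/Q)| = phi(343)
= 294

294


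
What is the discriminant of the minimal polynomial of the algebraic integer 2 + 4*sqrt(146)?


The element 2 + 4*sqrt(146) has minimal polynomial:
x^2 - 4*x - 2332
Discriminant = (-4)^2 - 4*(-2332)
= 16 + 9328
= 9344

9344


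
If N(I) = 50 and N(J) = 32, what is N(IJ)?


N(IJ) = N(I) * N(J)
= 50 * 32
= 1600

1600


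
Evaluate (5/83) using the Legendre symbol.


p = 83 is prime, so compute (5/83) with the reciprocity algorithm (Jacobi-symbol steps: pull out 2s via (2/n), flip via reciprocity, reduce):
  reciprocity: (5/83) -> +(83/5)
  reduce: (3/5)
  reciprocity: (3/5) -> +(5/3)
  reduce: (2/3)
  pull out 2: (2/3) = -1  (since 3 mod 8 = 3)
  (1/3) = 1
Product of signs = -1
(5/83) = -1

-1


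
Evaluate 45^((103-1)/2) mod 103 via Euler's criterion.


p = 103 is prime and the exponent is (p-1)/2 = 51, so by Euler's criterion 45^51 = (45/103) = +1 or -1 mod 103.
Compute by square-and-multiply:
  51 = 32 + 16 + 2 + 1 (binary 110011)
  Repeated squaring mod 103: 45^1 = 45, 45^2 = 68, 45^4 = 92, 45^8 = 18, 45^16 = 15, 45^32 = 19
  45^51 = 45^32 * 45^16 * 45^2 * 45^1 = 19 * 15 * 68 * 45 mod 103
    19 * 15 = 285 = 79 mod 103
    79 * 68 = 5372 = 16 mod 103
    16 * 45 = 720 = 102 mod 103
  45^51 = 102 mod 103
Result 102 = p - 1 = -1 mod 103: 45 is a quadratic non-residue mod 103. As a residue in [0, p-1] the value is 102.
45^51 mod 103 = 102

102


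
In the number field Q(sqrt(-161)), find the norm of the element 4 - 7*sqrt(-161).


N(a + b*sqrt(d)) = a^2 - d*b^2
= (4)^2 - (-161)*(-7)^2
= 16 + 7889
= 7905

7905


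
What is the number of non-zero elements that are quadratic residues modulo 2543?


For prime p, the number of non-zero quadratic residues is (p-1)/2.
= (2543-1)/2
= 1271

1271


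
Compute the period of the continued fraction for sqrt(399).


Run the CF algorithm for sqrt(399).
a_0 = floor(sqrt(399)) = 19; set m_0=0, q_0=1.
Recurrence: m' = q*a - m,  q' = (d - m'^2)/q,  a' = floor((a_0 + m')/q').
  step 1: m=19, q=38, a=1
  step 2: m=19, q=1, a=38
a_2 = 2*a_0 = 38, so the period closes here.
sqrt(399) = [19; 1, 38]
Period length = 2

2


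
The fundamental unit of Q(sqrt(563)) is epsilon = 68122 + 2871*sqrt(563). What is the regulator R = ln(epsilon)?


epsilon = 68122 + 2871*sqrt(563)
= 136244.0000
R = ln(136244.0000)
= 11.8222

11.8222


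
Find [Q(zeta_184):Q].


The degree equals Euler's totient phi(184).
184 = 2^3 * 23
phi(184) = 88

88


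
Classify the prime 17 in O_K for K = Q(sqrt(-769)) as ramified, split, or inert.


K = Q(sqrt(-769)). Since d mod 4 = 3, disc(K) = -3076.
Check p | disc: -3076 mod 17 = 1.
p does not divide disc. Compute Legendre symbol (d/p):
13^((17-1)/2) mod 17 = 1
(d/p) = 1, so p splits: (p) = P*P' with e=1, f=1, g=2.
Therefore p is split.

split


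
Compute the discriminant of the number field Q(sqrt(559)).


For K = Q(sqrt(d)) with d squarefree: disc(K) = d if d = 1 mod 4, and disc(K) = 4d if d = 2 or 3 mod 4.
Here d = 559, and d mod 4 = 3.
d = 3 mod 4, not 1 (O_K = Z[sqrt(d)]), so disc(K) = 4d = 4 * (559) = 2236

2236


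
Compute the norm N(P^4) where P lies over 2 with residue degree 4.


N(P^a) = p^(a*f)
= 2^(4*4)
= 2^16
= 65536

65536


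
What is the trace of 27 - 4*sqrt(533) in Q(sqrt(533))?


Tr(a + b*sqrt(d)) = (a + b*sqrt(d)) + (a - b*sqrt(d)) = 2a
= 2 * (27)
= 54

54


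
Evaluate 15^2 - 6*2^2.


x^2 - d*y^2
= 15^2 - 6*2^2
= 225 - 24
= 201

201


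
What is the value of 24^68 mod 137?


p = 137 is prime and the exponent is (p-1)/2 = 68, so by Euler's criterion 24^68 = (24/137) = +1 or -1 mod 137.
Compute by square-and-multiply:
  68 = 64 + 4 (binary 1000100)
  Repeated squaring mod 137: 24^1 = 24, 24^2 = 28, 24^4 = 99, 24^8 = 74, 24^16 = 133, 24^32 = 16, 24^64 = 119
  24^68 = 24^64 * 24^4 = 119 * 99 mod 137
    119 * 99 = 11781 = 136 mod 137
  24^68 = 136 mod 137
Result 136 = p - 1 = -1 mod 137: 24 is a quadratic non-residue mod 137. As a residue in [0, p-1] the value is 136.
24^68 mod 137 = 136

136


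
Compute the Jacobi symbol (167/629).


Compute (167/629) via quadratic reciprocity:
  reciprocity: (167/629) -> +(629/167)
  reduce: (128/167)
  pull out 2: (2/167) = +1  (since 167 mod 8 = 7)
  pull out 2: (2/167) = +1  (since 167 mod 8 = 7)
  pull out 2: (2/167) = +1  (since 167 mod 8 = 7)
  pull out 2: (2/167) = +1  (since 167 mod 8 = 7)
  pull out 2: (2/167) = +1  (since 167 mod 8 = 7)
  pull out 2: (2/167) = +1  (since 167 mod 8 = 7)
  pull out 2: (2/167) = +1  (since 167 mod 8 = 7)
  (1/167) = 1
Product of signs = 1

1


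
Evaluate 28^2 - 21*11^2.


x^2 - d*y^2
= 28^2 - 21*11^2
= 784 - 2541
= -1757

-1757


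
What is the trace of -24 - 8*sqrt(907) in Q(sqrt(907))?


Tr(a + b*sqrt(d)) = (a + b*sqrt(d)) + (a - b*sqrt(d)) = 2a
= 2 * (-24)
= -48

-48


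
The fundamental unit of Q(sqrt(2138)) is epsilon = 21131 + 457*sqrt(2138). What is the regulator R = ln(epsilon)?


epsilon = 21131 + 457*sqrt(2138)
= 42262.0000
R = ln(42262.0000)
= 10.6516

10.6516


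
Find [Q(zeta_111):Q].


The degree equals Euler's totient phi(111).
111 = 3 * 37
phi(111) = 72

72


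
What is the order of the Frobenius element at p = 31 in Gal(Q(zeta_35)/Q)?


The Frobenius at p in Gal(Q(zeta_n)/Q) = (Z/nZ)* is the class of p, so its order is ord_35(31), the smallest k >= 1 with 31^k = 1 mod 35.
n = 35 = 5 * 7, phi(35) = 24; the order divides phi(n).
Divisors of 24: 1, 2, 3, 4, 6, 8, 12, 24
Repeated squaring mod 35: 31^1 = 31, 31^2 = 16, 31^4 = 11, 31^8 = 16, 31^16 = 11
Test divisors in increasing order:
  k=1: 31^1 = 31 mod 35
  k=2: 31^2 = 16 mod 35
  k=3: 31^3 = 16 * 31 = 6 mod 35
  k=4: 31^4 = 11 mod 35
  k=6: 31^6 = 11 * 16 = 1 mod 35  <- first divisor giving 1
Order = 6

6


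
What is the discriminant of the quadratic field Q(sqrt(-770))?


For K = Q(sqrt(d)) with d squarefree: disc(K) = d if d = 1 mod 4, and disc(K) = 4d if d = 2 or 3 mod 4.
Here d = -770, and d mod 4 = 2.
d = 2 mod 4, not 1 (O_K = Z[sqrt(d)]), so disc(K) = 4d = 4 * (-770) = -3080

-3080


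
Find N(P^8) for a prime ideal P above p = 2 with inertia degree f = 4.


N(P^a) = p^(a*f)
= 2^(8*4)
= 2^32
= 4294967296

4294967296


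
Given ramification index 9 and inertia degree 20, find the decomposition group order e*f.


|D_P| = e * f
= 9 * 20
= 180

180


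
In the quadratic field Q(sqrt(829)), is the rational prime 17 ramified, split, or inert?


K = Q(sqrt(829)). Since d mod 4 = 1, disc(K) = 829.
Check p | disc: 829 mod 17 = 13.
p does not divide disc. Compute Legendre symbol (d/p):
13^((17-1)/2) mod 17 = 1
(d/p) = 1, so p splits: (p) = P*P' with e=1, f=1, g=2.
Therefore p is split.

split


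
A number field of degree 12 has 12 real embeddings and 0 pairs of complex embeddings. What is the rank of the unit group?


By Dirichlet's unit theorem:
rank = r1 + r2 - 1
= 12 + 0 - 1
= 11

11


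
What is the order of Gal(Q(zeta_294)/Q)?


|Gal(Q(zeta_294)/Q)| = phi(294)
= 84

84


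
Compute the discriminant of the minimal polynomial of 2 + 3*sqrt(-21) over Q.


The element 2 + 3*sqrt(-21) has minimal polynomial:
x^2 - 4*x + 193
Discriminant = (-4)^2 - 4*(193)
= 16 - 772
= -756

-756


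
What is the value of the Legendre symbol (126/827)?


p = 827 is prime, so compute (126/827) with the reciprocity algorithm (Jacobi-symbol steps: pull out 2s via (2/n), flip via reciprocity, reduce):
  pull out 2: (2/827) = -1  (since 827 mod 8 = 3)
  reciprocity: (63/827) -> -(827/63)
  reduce: (8/63)
  pull out 2: (2/63) = +1  (since 63 mod 8 = 7)
  pull out 2: (2/63) = +1  (since 63 mod 8 = 7)
  pull out 2: (2/63) = +1  (since 63 mod 8 = 7)
  (1/63) = 1
Product of signs = 1
(126/827) = 1

1


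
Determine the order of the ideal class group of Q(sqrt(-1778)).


K = Q(sqrt(-1778)). d mod 4 = 2, so D = disc(K) = 4d = -7112
h(K) equals the number of primitive reduced positive-definite forms (a, b, c) = a*x^2 + b*x*y + c*y^2 with b^2 - 4ac = D,
where reduced means |b| <= a <= c, with b >= 0 whenever |b| = a or a = c, and primitive means gcd(a, b, c) = 1.
Reduced forces 3a^2 <= |D| = 7112, so 1 <= a <= 48; b must have the parity of D, and c = (b^2 - D)/(4a) must be an integer >= a.
Enumerate a = 1..48, b in [-a, a]:
  a=1: (1, 0, 1778)  [1]
  a=2: (2, 0, 889)  [1]
  a=3: (3, -2, 593), (3, 2, 593)  [2]
  a=4..5: none
  a=6: (6, -4, 297), (6, 4, 297)  [2]
  a=7: (7, 0, 254)  [1]
  a=8: none
  a=9: (9, -4, 198), (9, 4, 198)  [2]
  a=10: none
  a=11: (11, -4, 162), (11, 4, 162)  [2]
  a=12: none
  a=13: (13, -8, 138), (13, 8, 138)  [2]
  a=14: (14, 0, 127)  [1]
  a=15..17: none
  a=18: (18, -4, 99), (18, 4, 99)  [2]
  a=19..20: none
  a=21: (21, -14, 87), (21, 14, 87)  [2]
  a=22: (22, -4, 81), (22, 4, 81)  [2]
  a=23: (23, -8, 78), (23, 8, 78)  [2]
  a=24..25: none
  a=26: (26, -8, 69), (26, 8, 69)  [2]
  a=27: (27, -4, 66), (27, 4, 66)  [2]
  a=28: none
  a=29: (29, -14, 63), (29, 14, 63)  [2]
  a=30: none
  a=31: (31, -24, 62), (31, 24, 62)  [2]
  a=32: none
  a=33: (33, -26, 59), (33, -4, 54), (33, 4, 54), (33, 26, 59)  [4]
  a=34..38: none
  a=39: (39, -34, 53), (39, -8, 46), (39, 8, 46), (39, 34, 53)  [4]
  a=40..41: none
  a=42: (42, -28, 47), (42, 28, 47)  [2]
  a=43..48: none
Total reduced forms: 1 + 1 + 2 + 2 + 1 + 2 + 2 + 2 + 1 + 2 + 2 + 2 + 2 + 2 + 2 + 2 + 2 + 4 + 4 + 2 = 40
h = 40

40


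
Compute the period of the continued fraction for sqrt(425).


Run the CF algorithm for sqrt(425).
a_0 = floor(sqrt(425)) = 20; set m_0=0, q_0=1.
Recurrence: m' = q*a - m,  q' = (d - m'^2)/q,  a' = floor((a_0 + m')/q').
  step 1: m=20, q=25, a=1
  step 2: m=5, q=16, a=1
  step 3: m=11, q=19, a=1
  step 4: m=8, q=19, a=1
  step 5: m=11, q=16, a=1
  step 6: m=5, q=25, a=1
  step 7: m=20, q=1, a=40
a_7 = 2*a_0 = 40, so the period closes here.
sqrt(425) = [20; 1, 1, 1, 1, 1, 1, 40]
Period length = 7

7


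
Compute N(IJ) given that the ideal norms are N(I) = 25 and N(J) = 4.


N(IJ) = N(I) * N(J)
= 25 * 4
= 100

100


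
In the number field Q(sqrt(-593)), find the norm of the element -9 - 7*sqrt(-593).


N(a + b*sqrt(d)) = a^2 - d*b^2
= (-9)^2 - (-593)*(-7)^2
= 81 + 29057
= 29138

29138


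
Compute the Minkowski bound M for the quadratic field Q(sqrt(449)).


d = 449, d mod 4 = 1, so disc(K) = d = 449; |disc(K)| = 449
Real quadratic field, so n = 2, s = r2 = 0, r1 = 2
M = (n!/n^n) * (4/pi)^s * sqrt(|disc(K)|) = (2!/2^2) * (4/pi)^0 * sqrt(449)
= 0.5 * 1.000000 * 21.189620
= 10.5948

10.5948


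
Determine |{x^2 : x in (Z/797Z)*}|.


For prime p, the number of non-zero quadratic residues is (p-1)/2.
= (797-1)/2
= 398

398


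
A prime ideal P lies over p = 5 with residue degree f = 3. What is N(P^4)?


N(P^a) = p^(a*f)
= 5^(4*3)
= 5^12
= 244140625

244140625


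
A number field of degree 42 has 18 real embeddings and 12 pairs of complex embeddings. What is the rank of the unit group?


By Dirichlet's unit theorem:
rank = r1 + r2 - 1
= 18 + 12 - 1
= 29

29


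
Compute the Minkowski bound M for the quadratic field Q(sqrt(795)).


d = 795, d mod 4 = 3, so disc(K) = 4d = 3180; |disc(K)| = 3180
Real quadratic field, so n = 2, s = r2 = 0, r1 = 2
M = (n!/n^n) * (4/pi)^s * sqrt(|disc(K)|) = (2!/2^2) * (4/pi)^0 * sqrt(3180)
= 0.5 * 1.000000 * 56.391489
= 28.1957

28.1957


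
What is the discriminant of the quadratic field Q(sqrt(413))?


For K = Q(sqrt(d)) with d squarefree: disc(K) = d if d = 1 mod 4, and disc(K) = 4d if d = 2 or 3 mod 4.
Here d = 413, and d mod 4 = 1.
d = 1 mod 4 (O_K = Z[(1+sqrt(d))/2]), so disc(K) = d = 413

413


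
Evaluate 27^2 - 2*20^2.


x^2 - d*y^2
= 27^2 - 2*20^2
= 729 - 800
= -71

-71


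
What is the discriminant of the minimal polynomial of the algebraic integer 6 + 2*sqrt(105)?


The element 6 + 2*sqrt(105) has minimal polynomial:
x^2 - 12*x - 384
Discriminant = (-12)^2 - 4*(-384)
= 144 + 1536
= 1680

1680


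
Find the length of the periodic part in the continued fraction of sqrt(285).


Run the CF algorithm for sqrt(285).
a_0 = floor(sqrt(285)) = 16; set m_0=0, q_0=1.
Recurrence: m' = q*a - m,  q' = (d - m'^2)/q,  a' = floor((a_0 + m')/q').
  step 1: m=16, q=29, a=1
  step 2: m=13, q=4, a=7
  step 3: m=15, q=15, a=2
  step 4: m=15, q=4, a=7
  step 5: m=13, q=29, a=1
  step 6: m=16, q=1, a=32
a_6 = 2*a_0 = 32, so the period closes here.
sqrt(285) = [16; 1, 7, 2, 7, 1, 32]
Period length = 6

6


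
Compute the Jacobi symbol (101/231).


Compute (101/231) via quadratic reciprocity:
  reciprocity: (101/231) -> +(231/101)
  reduce: (29/101)
  reciprocity: (29/101) -> +(101/29)
  reduce: (14/29)
  pull out 2: (2/29) = -1  (since 29 mod 8 = 5)
  reciprocity: (7/29) -> +(29/7)
  reduce: (1/7)
  (1/7) = 1
Product of signs = -1

-1


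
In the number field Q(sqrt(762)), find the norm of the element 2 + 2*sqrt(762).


N(a + b*sqrt(d)) = a^2 - d*b^2
= (2)^2 - (762)*(2)^2
= 4 - 3048
= -3044

-3044


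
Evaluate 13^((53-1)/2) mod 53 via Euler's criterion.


p = 53 is prime and the exponent is (p-1)/2 = 26, so by Euler's criterion 13^26 = (13/53) = +1 or -1 mod 53.
Compute by square-and-multiply:
  26 = 16 + 8 + 2 (binary 11010)
  Repeated squaring mod 53: 13^1 = 13, 13^2 = 10, 13^4 = 47, 13^8 = 36, 13^16 = 24
  13^26 = 13^16 * 13^8 * 13^2 = 24 * 36 * 10 mod 53
    24 * 36 = 864 = 16 mod 53
    16 * 10 = 160 = 1 mod 53
  13^26 = 1 mod 53
Result 1: 13 is a quadratic residue mod 53.
13^26 mod 53 = 1

1


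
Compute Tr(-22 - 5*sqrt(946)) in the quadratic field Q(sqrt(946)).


Tr(a + b*sqrt(d)) = (a + b*sqrt(d)) + (a - b*sqrt(d)) = 2a
= 2 * (-22)
= -44

-44


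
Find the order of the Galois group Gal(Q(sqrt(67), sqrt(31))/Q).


The 2 square roots of distinct primes are multiplicatively independent over Q,
so [K:Q] = 2^2 and Gal(K/Q) is isomorphic to (Z/2Z)^2.
|Gal| = 2^2 = 4

4


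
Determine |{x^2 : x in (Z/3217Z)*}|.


For prime p, the number of non-zero quadratic residues is (p-1)/2.
= (3217-1)/2
= 1608

1608


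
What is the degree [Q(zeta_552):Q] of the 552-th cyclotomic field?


The degree equals Euler's totient phi(552).
552 = 2^3 * 3 * 23
phi(552) = 176

176


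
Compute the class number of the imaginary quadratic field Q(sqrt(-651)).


K = Q(sqrt(-651)). d mod 4 = 1, so D = disc(K) = d = -651
h(K) equals the number of primitive reduced positive-definite forms (a, b, c) = a*x^2 + b*x*y + c*y^2 with b^2 - 4ac = D,
where reduced means |b| <= a <= c, with b >= 0 whenever |b| = a or a = c, and primitive means gcd(a, b, c) = 1.
Reduced forces 3a^2 <= |D| = 651, so 1 <= a <= 14; b must have the parity of D, and c = (b^2 - D)/(4a) must be an integer >= a.
Enumerate a = 1..14, b in [-a, a]:
  a=1: (1, 1, 163)  [1]
  a=2: none
  a=3: (3, 3, 55)  [1]
  a=4: none
  a=5: (5, -3, 33), (5, 3, 33)  [2]
  a=6: none
  a=7: (7, 7, 25)  [1]
  a=8..10: none
  a=11: (11, -3, 15), (11, 3, 15)  [2]
  a=12: none
  a=13: (13, 5, 13)  [1]
  a=14: none
Total reduced forms: 1 + 1 + 2 + 1 + 2 + 1 = 8
h = 8

8


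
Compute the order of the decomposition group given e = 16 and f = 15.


|D_P| = e * f
= 16 * 15
= 240

240


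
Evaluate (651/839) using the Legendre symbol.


p = 839 is prime, so compute (651/839) with the reciprocity algorithm (Jacobi-symbol steps: pull out 2s via (2/n), flip via reciprocity, reduce):
  reciprocity: (651/839) -> -(839/651)
  reduce: (188/651)
  pull out 2: (2/651) = -1  (since 651 mod 8 = 3)
  pull out 2: (2/651) = -1  (since 651 mod 8 = 3)
  reciprocity: (47/651) -> -(651/47)
  reduce: (40/47)
  pull out 2: (2/47) = +1  (since 47 mod 8 = 7)
  pull out 2: (2/47) = +1  (since 47 mod 8 = 7)
  pull out 2: (2/47) = +1  (since 47 mod 8 = 7)
  reciprocity: (5/47) -> +(47/5)
  reduce: (2/5)
  pull out 2: (2/5) = -1  (since 5 mod 8 = 5)
  (1/5) = 1
Product of signs = -1
(651/839) = -1

-1


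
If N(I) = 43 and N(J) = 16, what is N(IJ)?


N(IJ) = N(I) * N(J)
= 43 * 16
= 688

688


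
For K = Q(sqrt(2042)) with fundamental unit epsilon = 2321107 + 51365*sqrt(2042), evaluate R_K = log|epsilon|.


epsilon = 2321107 + 51365*sqrt(2042)
= 4.6422e+06
R = ln(4.6422e+06)
= 15.3507

15.3507


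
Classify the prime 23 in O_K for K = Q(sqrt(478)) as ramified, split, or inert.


K = Q(sqrt(478)). Since d mod 4 = 2, disc(K) = 1912.
Check p | disc: 1912 mod 23 = 3.
p does not divide disc. Compute Legendre symbol (d/p):
18^((23-1)/2) mod 23 = 1
(d/p) = 1, so p splits: (p) = P*P' with e=1, f=1, g=2.
Therefore p is split.

split


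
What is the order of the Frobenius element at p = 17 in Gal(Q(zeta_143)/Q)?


The Frobenius at p in Gal(Q(zeta_n)/Q) = (Z/nZ)* is the class of p, so its order is ord_143(17), the smallest k >= 1 with 17^k = 1 mod 143.
n = 143 = 11 * 13, phi(143) = 120; the order divides phi(n).
Divisors of 120: 1, 2, 3, 4, 5, 6, 8, 10, 12, 15, 20, 24, 30, 40, 60, 120
Repeated squaring mod 143: 17^1 = 17, 17^2 = 3, 17^4 = 9, 17^8 = 81, 17^16 = 126, 17^32 = 3, 17^64 = 9
Test divisors in increasing order:
  k=1: 17^1 = 17 mod 143
  k=2: 17^2 = 3 mod 143
  k=3: 17^3 = 3 * 17 = 51 mod 143
  k=4: 17^4 = 9 mod 143
  k=5: 17^5 = 9 * 17 = 10 mod 143
  k=6: 17^6 = 9 * 3 = 27 mod 143
  k=8: 17^8 = 81 mod 143
  k=10: 17^10 = 81 * 3 = 100 mod 143
  k=12: 17^12 = 81 * 9 = 14 mod 143
  k=15: 17^15 = 81 * 9 * 3 * 17 = 142 mod 143
  k=20: 17^20 = 126 * 9 = 133 mod 143
  k=24: 17^24 = 126 * 81 = 53 mod 143
  k=30: 17^30 = 126 * 81 * 9 * 3 = 1 mod 143  <- first divisor giving 1
Order = 30

30


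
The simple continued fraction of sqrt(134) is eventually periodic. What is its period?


Run the CF algorithm for sqrt(134).
a_0 = floor(sqrt(134)) = 11; set m_0=0, q_0=1.
Recurrence: m' = q*a - m,  q' = (d - m'^2)/q,  a' = floor((a_0 + m')/q').
  step 1: m=11, q=13, a=1
  step 2: m=2, q=10, a=1
  step 3: m=8, q=7, a=2
  step 4: m=6, q=14, a=1
  step 5: m=8, q=5, a=3
  step 6: m=7, q=17, a=1
  step 7: m=10, q=2, a=10
  step 8: m=10, q=17, a=1
  step 9: m=7, q=5, a=3
  step 10: m=8, q=14, a=1
  step 11: m=6, q=7, a=2
  step 12: m=8, q=10, a=1
  step 13: m=2, q=13, a=1
  step 14: m=11, q=1, a=22
a_14 = 2*a_0 = 22, so the period closes here.
sqrt(134) = [11; 1, 1, 2, 1, 3, 1, 10, 1, 3, 1, 2, 1, 1, 22]
Period length = 14

14


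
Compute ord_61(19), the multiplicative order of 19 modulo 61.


We want ord_61(19), the smallest k >= 1 with 19^k = 1 mod 61.
n = 61 = 61, phi(61) = 60; the order divides phi(n).
Divisors of 60: 1, 2, 3, 4, 5, 6, 10, 12, 15, 20, 30, 60
Repeated squaring mod 61: 19^1 = 19, 19^2 = 56, 19^4 = 25, 19^8 = 15, 19^16 = 42, 19^32 = 56
Test divisors in increasing order:
  k=1: 19^1 = 19 mod 61
  k=2: 19^2 = 56 mod 61
  k=3: 19^3 = 56 * 19 = 27 mod 61
  k=4: 19^4 = 25 mod 61
  k=5: 19^5 = 25 * 19 = 48 mod 61
  k=6: 19^6 = 25 * 56 = 58 mod 61
  k=10: 19^10 = 15 * 56 = 47 mod 61
  k=12: 19^12 = 15 * 25 = 9 mod 61
  k=15: 19^15 = 15 * 25 * 56 * 19 = 60 mod 61
  k=20: 19^20 = 42 * 25 = 13 mod 61
  k=30: 19^30 = 42 * 15 * 25 * 56 = 1 mod 61  <- first divisor giving 1
Order = 30

30


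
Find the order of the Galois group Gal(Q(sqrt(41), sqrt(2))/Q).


The 2 square roots of distinct primes are multiplicatively independent over Q,
so [K:Q] = 2^2 and Gal(K/Q) is isomorphic to (Z/2Z)^2.
|Gal| = 2^2 = 4

4


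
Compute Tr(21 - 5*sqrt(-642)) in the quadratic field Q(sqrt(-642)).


Tr(a + b*sqrt(d)) = (a + b*sqrt(d)) + (a - b*sqrt(d)) = 2a
= 2 * (21)
= 42

42


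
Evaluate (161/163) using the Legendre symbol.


p = 163 is prime, so compute (161/163) with the reciprocity algorithm (Jacobi-symbol steps: pull out 2s via (2/n), flip via reciprocity, reduce):
  reciprocity: (161/163) -> +(163/161)
  reduce: (2/161)
  pull out 2: (2/161) = +1  (since 161 mod 8 = 1)
  (1/161) = 1
Product of signs = 1
(161/163) = 1

1


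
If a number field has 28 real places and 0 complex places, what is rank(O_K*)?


By Dirichlet's unit theorem:
rank = r1 + r2 - 1
= 28 + 0 - 1
= 27

27


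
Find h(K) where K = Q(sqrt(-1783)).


K = Q(sqrt(-1783)). d mod 4 = 1, so D = disc(K) = d = -1783
h(K) equals the number of primitive reduced positive-definite forms (a, b, c) = a*x^2 + b*x*y + c*y^2 with b^2 - 4ac = D,
where reduced means |b| <= a <= c, with b >= 0 whenever |b| = a or a = c, and primitive means gcd(a, b, c) = 1.
Reduced forces 3a^2 <= |D| = 1783, so 1 <= a <= 24; b must have the parity of D, and c = (b^2 - D)/(4a) must be an integer >= a.
Enumerate a = 1..24, b in [-a, a]:
  a=1: (1, 1, 446)  [1]
  a=2: (2, -1, 223), (2, 1, 223)  [2]
  a=3: none
  a=4: (4, -3, 112), (4, 3, 112)  [2]
  a=5..6: none
  a=7: (7, -3, 64), (7, 3, 64)  [2]
  a=8: (8, -3, 56), (8, 3, 56)  [2]
  a=9..13: none
  a=14: (14, -11, 34), (14, -3, 32), (14, 3, 32), (14, 11, 34)  [4]
  a=15: none
  a=16: (16, -3, 28), (16, 3, 28)  [2]
  a=17: (17, -11, 28), (17, 11, 28)  [2]
  a=18..24: none
Total reduced forms: 1 + 2 + 2 + 2 + 2 + 4 + 2 + 2 = 17
h = 17

17


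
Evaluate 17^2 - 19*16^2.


x^2 - d*y^2
= 17^2 - 19*16^2
= 289 - 4864
= -4575

-4575


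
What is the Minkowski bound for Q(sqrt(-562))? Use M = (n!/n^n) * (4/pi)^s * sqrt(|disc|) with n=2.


d = -562, d mod 4 = 2, so disc(K) = 4d = -2248; |disc(K)| = 2248
Imaginary quadratic field, so n = 2, s = r2 = 1, r1 = 0
M = (n!/n^n) * (4/pi)^s * sqrt(|disc(K)|) = (2!/2^2) * (4/pi)^1 * sqrt(2248)
= 0.5 * 1.273240 * 47.413078
= 30.1841

30.1841


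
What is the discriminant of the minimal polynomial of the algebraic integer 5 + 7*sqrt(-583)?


The element 5 + 7*sqrt(-583) has minimal polynomial:
x^2 - 10*x + 28592
Discriminant = (-10)^2 - 4*(28592)
= 100 - 114368
= -114268

-114268


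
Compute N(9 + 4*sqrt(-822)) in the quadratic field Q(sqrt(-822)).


N(a + b*sqrt(d)) = a^2 - d*b^2
= (9)^2 - (-822)*(4)^2
= 81 + 13152
= 13233

13233


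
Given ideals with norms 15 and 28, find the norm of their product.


N(IJ) = N(I) * N(J)
= 15 * 28
= 420

420


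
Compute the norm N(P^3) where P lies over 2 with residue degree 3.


N(P^a) = p^(a*f)
= 2^(3*3)
= 2^9
= 512

512


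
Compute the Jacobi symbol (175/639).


Compute (175/639) via quadratic reciprocity:
  reciprocity: (175/639) -> -(639/175)
  reduce: (114/175)
  pull out 2: (2/175) = +1  (since 175 mod 8 = 7)
  reciprocity: (57/175) -> +(175/57)
  reduce: (4/57)
  pull out 2: (2/57) = +1  (since 57 mod 8 = 1)
  pull out 2: (2/57) = +1  (since 57 mod 8 = 1)
  (1/57) = 1
Product of signs = -1

-1


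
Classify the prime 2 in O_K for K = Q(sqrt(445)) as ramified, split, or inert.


K = Q(sqrt(445)). Since d mod 4 = 1, disc(K) = 445.
Check p | disc: 445 mod 2 = 1.
p=2 does not divide disc (d is 1 mod 4). 2 splits iff d = 1 mod 8.
d mod 8 = 5, so (d/2) = -1.
(d/p) = -1, so p is inert: (p) stays prime with e=1, f=2, g=1.
Therefore p is inert.

inert


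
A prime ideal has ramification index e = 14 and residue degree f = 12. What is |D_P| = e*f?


|D_P| = e * f
= 14 * 12
= 168

168


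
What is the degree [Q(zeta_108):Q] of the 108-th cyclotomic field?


The degree equals Euler's totient phi(108).
108 = 2^2 * 3^3
phi(108) = 36

36


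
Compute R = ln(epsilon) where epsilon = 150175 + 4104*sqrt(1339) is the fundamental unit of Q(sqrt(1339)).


epsilon = 150175 + 4104*sqrt(1339)
= 300350.0000
R = ln(300350.0000)
= 12.6127

12.6127


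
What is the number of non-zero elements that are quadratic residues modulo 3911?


For prime p, the number of non-zero quadratic residues is (p-1)/2.
= (3911-1)/2
= 1955

1955


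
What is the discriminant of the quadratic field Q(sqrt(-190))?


For K = Q(sqrt(d)) with d squarefree: disc(K) = d if d = 1 mod 4, and disc(K) = 4d if d = 2 or 3 mod 4.
Here d = -190, and d mod 4 = 2.
d = 2 mod 4, not 1 (O_K = Z[sqrt(d)]), so disc(K) = 4d = 4 * (-190) = -760

-760


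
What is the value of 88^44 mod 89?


p = 89 is prime and the exponent is (p-1)/2 = 44, so by Euler's criterion 88^44 = (88/89) = +1 or -1 mod 89.
Compute by square-and-multiply:
  44 = 32 + 8 + 4 (binary 101100)
  Repeated squaring mod 89: 88^1 = 88, 88^2 = 1, 88^4 = 1, 88^8 = 1, 88^16 = 1, 88^32 = 1
  88^44 = 88^32 * 88^8 * 88^4 = 1 * 1 * 1 mod 89
    1 * 1 = 1 = 1 mod 89
    1 * 1 = 1 = 1 mod 89
  88^44 = 1 mod 89
Result 1: 88 is a quadratic residue mod 89.
88^44 mod 89 = 1

1


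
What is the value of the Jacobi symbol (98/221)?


Compute (98/221) via quadratic reciprocity:
  pull out 2: (2/221) = -1  (since 221 mod 8 = 5)
  reciprocity: (49/221) -> +(221/49)
  reduce: (25/49)
  reciprocity: (25/49) -> +(49/25)
  reduce: (24/25)
  pull out 2: (2/25) = +1  (since 25 mod 8 = 1)
  pull out 2: (2/25) = +1  (since 25 mod 8 = 1)
  pull out 2: (2/25) = +1  (since 25 mod 8 = 1)
  reciprocity: (3/25) -> +(25/3)
  reduce: (1/3)
  (1/3) = 1
Product of signs = -1

-1


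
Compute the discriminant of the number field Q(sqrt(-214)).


For K = Q(sqrt(d)) with d squarefree: disc(K) = d if d = 1 mod 4, and disc(K) = 4d if d = 2 or 3 mod 4.
Here d = -214, and d mod 4 = 2.
d = 2 mod 4, not 1 (O_K = Z[sqrt(d)]), so disc(K) = 4d = 4 * (-214) = -856

-856


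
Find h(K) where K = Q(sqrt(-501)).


K = Q(sqrt(-501)). d mod 4 = 3, so D = disc(K) = 4d = -2004
h(K) equals the number of primitive reduced positive-definite forms (a, b, c) = a*x^2 + b*x*y + c*y^2 with b^2 - 4ac = D,
where reduced means |b| <= a <= c, with b >= 0 whenever |b| = a or a = c, and primitive means gcd(a, b, c) = 1.
Reduced forces 3a^2 <= |D| = 2004, so 1 <= a <= 25; b must have the parity of D, and c = (b^2 - D)/(4a) must be an integer >= a.
Enumerate a = 1..25, b in [-a, a]:
  a=1: (1, 0, 501)  [1]
  a=2: (2, 2, 251)  [1]
  a=3: (3, 0, 167)  [1]
  a=4: none
  a=5: (5, -4, 101), (5, 4, 101)  [2]
  a=6: (6, 6, 85)  [1]
  a=7..9: none
  a=10: (10, -6, 51), (10, 6, 51)  [2]
  a=11: (11, -8, 47), (11, 8, 47)  [2]
  a=12..14: none
  a=15: (15, -6, 34), (15, 6, 34)  [2]
  a=16: none
  a=17: (17, -6, 30), (17, 6, 30)  [2]
  a=18..21: none
  a=22: (22, -14, 25), (22, 14, 25)  [2]
  a=23..25: none
Total reduced forms: 1 + 1 + 1 + 2 + 1 + 2 + 2 + 2 + 2 + 2 = 16
h = 16

16


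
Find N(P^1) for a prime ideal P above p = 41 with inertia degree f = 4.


N(P^a) = p^(a*f)
= 41^(1*4)
= 41^4
= 2825761

2825761


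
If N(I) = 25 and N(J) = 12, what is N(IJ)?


N(IJ) = N(I) * N(J)
= 25 * 12
= 300

300


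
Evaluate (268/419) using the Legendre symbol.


p = 419 is prime, so compute (268/419) with the reciprocity algorithm (Jacobi-symbol steps: pull out 2s via (2/n), flip via reciprocity, reduce):
  pull out 2: (2/419) = -1  (since 419 mod 8 = 3)
  pull out 2: (2/419) = -1  (since 419 mod 8 = 3)
  reciprocity: (67/419) -> -(419/67)
  reduce: (17/67)
  reciprocity: (17/67) -> +(67/17)
  reduce: (16/17)
  pull out 2: (2/17) = +1  (since 17 mod 8 = 1)
  pull out 2: (2/17) = +1  (since 17 mod 8 = 1)
  pull out 2: (2/17) = +1  (since 17 mod 8 = 1)
  pull out 2: (2/17) = +1  (since 17 mod 8 = 1)
  (1/17) = 1
Product of signs = -1
(268/419) = -1

-1


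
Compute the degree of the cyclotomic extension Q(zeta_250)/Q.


The degree equals Euler's totient phi(250).
250 = 2 * 5^3
phi(250) = 100

100


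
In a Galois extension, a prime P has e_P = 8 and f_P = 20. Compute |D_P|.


|D_P| = e * f
= 8 * 20
= 160

160


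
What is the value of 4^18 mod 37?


p = 37 is prime and the exponent is (p-1)/2 = 18, so by Euler's criterion 4^18 = (4/37) = +1 or -1 mod 37.
Compute by square-and-multiply:
  18 = 16 + 2 (binary 10010)
  Repeated squaring mod 37: 4^1 = 4, 4^2 = 16, 4^4 = 34, 4^8 = 9, 4^16 = 7
  4^18 = 4^16 * 4^2 = 7 * 16 mod 37
    7 * 16 = 112 = 1 mod 37
  4^18 = 1 mod 37
Result 1: 4 is a quadratic residue mod 37.
4^18 mod 37 = 1

1


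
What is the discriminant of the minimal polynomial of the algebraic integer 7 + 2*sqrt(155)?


The element 7 + 2*sqrt(155) has minimal polynomial:
x^2 - 14*x - 571
Discriminant = (-14)^2 - 4*(-571)
= 196 + 2284
= 2480

2480


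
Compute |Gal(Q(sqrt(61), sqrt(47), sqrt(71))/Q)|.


The 3 square roots of distinct primes are multiplicatively independent over Q,
so [K:Q] = 2^3 and Gal(K/Q) is isomorphic to (Z/2Z)^3.
|Gal| = 2^3 = 8

8


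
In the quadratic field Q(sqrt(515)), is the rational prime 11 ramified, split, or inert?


K = Q(sqrt(515)). Since d mod 4 = 3, disc(K) = 2060.
Check p | disc: 2060 mod 11 = 3.
p does not divide disc. Compute Legendre symbol (d/p):
9^((11-1)/2) mod 11 = 1
(d/p) = 1, so p splits: (p) = P*P' with e=1, f=1, g=2.
Therefore p is split.

split


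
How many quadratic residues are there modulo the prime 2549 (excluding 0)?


For prime p, the number of non-zero quadratic residues is (p-1)/2.
= (2549-1)/2
= 1274

1274


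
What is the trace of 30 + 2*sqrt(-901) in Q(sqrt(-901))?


Tr(a + b*sqrt(d)) = (a + b*sqrt(d)) + (a - b*sqrt(d)) = 2a
= 2 * (30)
= 60

60


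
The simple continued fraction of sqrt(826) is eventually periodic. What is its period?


Run the CF algorithm for sqrt(826).
a_0 = floor(sqrt(826)) = 28; set m_0=0, q_0=1.
Recurrence: m' = q*a - m,  q' = (d - m'^2)/q,  a' = floor((a_0 + m')/q').
  step 1: m=28, q=42, a=1
  step 2: m=14, q=15, a=2
  step 3: m=16, q=38, a=1
  step 4: m=22, q=9, a=5
  step 5: m=23, q=33, a=1
  step 6: m=10, q=22, a=1
  step 7: m=12, q=31, a=1
  step 8: m=19, q=15, a=3
  step 9: m=26, q=10, a=5
  step 10: m=24, q=25, a=2
  step 11: m=26, q=6, a=9
  step 12: m=28, q=7, a=8
  step 13: m=28, q=6, a=9
  step 14: m=26, q=25, a=2
  step 15: m=24, q=10, a=5
  step 16: m=26, q=15, a=3
  step 17: m=19, q=31, a=1
  step 18: m=12, q=22, a=1
  step 19: m=10, q=33, a=1
  step 20: m=23, q=9, a=5
  step 21: m=22, q=38, a=1
  step 22: m=16, q=15, a=2
  step 23: m=14, q=42, a=1
  step 24: m=28, q=1, a=56
a_24 = 2*a_0 = 56, so the period closes here.
sqrt(826) = [28; 1, 2, 1, 5, 1, 1, 1, 3, 5, 2, 9, 8, 9, 2, 5, 3, 1, 1, 1, 5, 1, 2, 1, 56]
Period length = 24

24
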